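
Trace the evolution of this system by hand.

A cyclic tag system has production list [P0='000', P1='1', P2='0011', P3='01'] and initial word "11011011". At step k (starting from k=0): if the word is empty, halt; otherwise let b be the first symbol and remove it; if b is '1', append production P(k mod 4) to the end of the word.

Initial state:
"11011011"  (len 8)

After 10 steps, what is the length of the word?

13

gen 0: "11011011"  (len 8)
gen 1: "1011011000"  (len 10)
gen 2: "0110110001"  (len 10)
gen 3: "110110001"  (len 9)
gen 4: "1011000101"  (len 10)
gen 5: "011000101000"  (len 12)
gen 6: "11000101000"  (len 11)
gen 7: "10001010000011"  (len 14)
gen 8: "000101000001101"  (len 15)
gen 9: "00101000001101"  (len 14)
gen 10: "0101000001101"  (len 13)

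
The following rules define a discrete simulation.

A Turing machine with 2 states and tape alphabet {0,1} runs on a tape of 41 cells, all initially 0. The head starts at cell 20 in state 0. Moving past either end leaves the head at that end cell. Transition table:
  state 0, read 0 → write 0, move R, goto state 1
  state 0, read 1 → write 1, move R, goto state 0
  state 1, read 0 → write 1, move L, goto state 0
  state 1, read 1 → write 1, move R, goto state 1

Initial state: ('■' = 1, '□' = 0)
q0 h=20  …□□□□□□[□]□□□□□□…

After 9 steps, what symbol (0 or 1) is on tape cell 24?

1

0) q0 h=20  …□□□□□□[□]□□□□□□…
1) q1 h=21  …□□□□□□[□]□□□□□□…
2) q0 h=20  …□□□□□□[□]■□□□□□…
3) q1 h=21  …□□□□□□[■]□□□□□□…
4) q1 h=22  …□□□□□■[□]□□□□□□…
5) q0 h=21  …□□□□□□[■]■□□□□□…
6) q0 h=22  …□□□□□■[■]□□□□□□…
7) q0 h=23  …□□□□■■[□]□□□□□□…
8) q1 h=24  …□□□■■□[□]□□□□□□…
9) q0 h=23  …□□□□■■[□]■□□□□□…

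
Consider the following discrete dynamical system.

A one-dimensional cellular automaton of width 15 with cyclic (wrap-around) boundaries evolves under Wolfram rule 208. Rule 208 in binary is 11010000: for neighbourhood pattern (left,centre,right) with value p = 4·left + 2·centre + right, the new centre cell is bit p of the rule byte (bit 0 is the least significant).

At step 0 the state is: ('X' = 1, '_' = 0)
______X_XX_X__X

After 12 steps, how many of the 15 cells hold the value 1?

3

gen 0: ______X_XX_X__X
gen 1: X________X__X__
gen 2: _X________X__X_
gen 3: __X________X__X
gen 4: X__X________X__
gen 5: _X__X________X_
gen 6: __X__X________X
gen 7: X__X__X________
gen 8: _X__X__X_______
gen 9: __X__X__X______
gen 10: ___X__X__X_____
gen 11: ____X__X__X____
gen 12: _____X__X__X___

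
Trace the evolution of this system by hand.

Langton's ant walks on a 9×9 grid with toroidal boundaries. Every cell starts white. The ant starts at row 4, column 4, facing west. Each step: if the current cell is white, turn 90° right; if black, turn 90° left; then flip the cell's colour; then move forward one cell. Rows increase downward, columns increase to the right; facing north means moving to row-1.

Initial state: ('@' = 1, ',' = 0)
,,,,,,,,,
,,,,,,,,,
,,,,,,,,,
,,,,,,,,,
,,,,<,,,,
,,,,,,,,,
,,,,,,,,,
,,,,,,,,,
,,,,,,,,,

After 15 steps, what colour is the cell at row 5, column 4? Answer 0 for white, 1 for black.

0) ,,,,,,,,,
,,,,,,,,,
,,,,,,,,,
,,,,,,,,,
,,,,<,,,,
,,,,,,,,,
,,,,,,,,,
,,,,,,,,,
,,,,,,,,,
1) ,,,,,,,,,
,,,,,,,,,
,,,,,,,,,
,,,,^,,,,
,,,,@,,,,
,,,,,,,,,
,,,,,,,,,
,,,,,,,,,
,,,,,,,,,
2) ,,,,,,,,,
,,,,,,,,,
,,,,,,,,,
,,,,@>,,,
,,,,@,,,,
,,,,,,,,,
,,,,,,,,,
,,,,,,,,,
,,,,,,,,,
3) ,,,,,,,,,
,,,,,,,,,
,,,,,,,,,
,,,,@@,,,
,,,,@v,,,
,,,,,,,,,
,,,,,,,,,
,,,,,,,,,
,,,,,,,,,
4) ,,,,,,,,,
,,,,,,,,,
,,,,,,,,,
,,,,@@,,,
,,,,<@,,,
,,,,,,,,,
,,,,,,,,,
,,,,,,,,,
,,,,,,,,,
5) ,,,,,,,,,
,,,,,,,,,
,,,,,,,,,
,,,,@@,,,
,,,,,@,,,
,,,,v,,,,
,,,,,,,,,
,,,,,,,,,
,,,,,,,,,
6) ,,,,,,,,,
,,,,,,,,,
,,,,,,,,,
,,,,@@,,,
,,,,,@,,,
,,,<@,,,,
,,,,,,,,,
,,,,,,,,,
,,,,,,,,,
7) ,,,,,,,,,
,,,,,,,,,
,,,,,,,,,
,,,,@@,,,
,,,^,@,,,
,,,@@,,,,
,,,,,,,,,
,,,,,,,,,
,,,,,,,,,
8) ,,,,,,,,,
,,,,,,,,,
,,,,,,,,,
,,,,@@,,,
,,,@>@,,,
,,,@@,,,,
,,,,,,,,,
,,,,,,,,,
,,,,,,,,,
9) ,,,,,,,,,
,,,,,,,,,
,,,,,,,,,
,,,,@@,,,
,,,@@@,,,
,,,@v,,,,
,,,,,,,,,
,,,,,,,,,
,,,,,,,,,
10) ,,,,,,,,,
,,,,,,,,,
,,,,,,,,,
,,,,@@,,,
,,,@@@,,,
,,,@,>,,,
,,,,,,,,,
,,,,,,,,,
,,,,,,,,,
11) ,,,,,,,,,
,,,,,,,,,
,,,,,,,,,
,,,,@@,,,
,,,@@@,,,
,,,@,@,,,
,,,,,v,,,
,,,,,,,,,
,,,,,,,,,
12) ,,,,,,,,,
,,,,,,,,,
,,,,,,,,,
,,,,@@,,,
,,,@@@,,,
,,,@,@,,,
,,,,<@,,,
,,,,,,,,,
,,,,,,,,,
13) ,,,,,,,,,
,,,,,,,,,
,,,,,,,,,
,,,,@@,,,
,,,@@@,,,
,,,@^@,,,
,,,,@@,,,
,,,,,,,,,
,,,,,,,,,
14) ,,,,,,,,,
,,,,,,,,,
,,,,,,,,,
,,,,@@,,,
,,,@@@,,,
,,,@@>,,,
,,,,@@,,,
,,,,,,,,,
,,,,,,,,,
15) ,,,,,,,,,
,,,,,,,,,
,,,,,,,,,
,,,,@@,,,
,,,@@^,,,
,,,@@,,,,
,,,,@@,,,
,,,,,,,,,
,,,,,,,,,

1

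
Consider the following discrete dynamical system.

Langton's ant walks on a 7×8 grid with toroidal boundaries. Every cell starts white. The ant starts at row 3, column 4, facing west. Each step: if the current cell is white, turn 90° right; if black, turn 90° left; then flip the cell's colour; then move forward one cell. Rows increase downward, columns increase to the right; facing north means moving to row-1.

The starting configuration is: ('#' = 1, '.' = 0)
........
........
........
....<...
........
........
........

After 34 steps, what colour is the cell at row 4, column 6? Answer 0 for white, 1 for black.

t=0: ........
........
........
....<...
........
........
........
t=1: ........
........
....^...
....#...
........
........
........
t=2: ........
........
....#>..
....#...
........
........
........
t=3: ........
........
....##..
....#v..
........
........
........
t=4: ........
........
....##..
....<#..
........
........
........
t=5: ........
........
....##..
.....#..
....v...
........
........
t=6: ........
........
....##..
.....#..
...<#...
........
........
t=7: ........
........
....##..
...^.#..
...##...
........
........
t=8: ........
........
....##..
...#>#..
...##...
........
........
t=9: ........
........
....##..
...###..
...#v...
........
........
t=10: ........
........
....##..
...###..
...#.>..
........
........
t=11: ........
........
....##..
...###..
...#.#..
.....v..
........
t=12: ........
........
....##..
...###..
...#.#..
....<#..
........
t=13: ........
........
....##..
...###..
...#^#..
....##..
........
t=14: ........
........
....##..
...###..
...##>..
....##..
........
t=15: ........
........
....##..
...##^..
...##...
....##..
........
t=16: ........
........
....##..
...#<...
...##...
....##..
........
t=17: ........
........
....##..
...#....
...#v...
....##..
........
t=18: ........
........
....##..
...#....
...#.>..
....##..
........
t=19: ........
........
....##..
...#....
...#.#..
....#v..
........
t=20: ........
........
....##..
...#....
...#.#..
....#.>.
........
t=21: ........
........
....##..
...#....
...#.#..
....#.#.
......v.
t=22: ........
........
....##..
...#....
...#.#..
....#.#.
.....<#.
t=23: ........
........
....##..
...#....
...#.#..
....#^#.
.....##.
t=24: ........
........
....##..
...#....
...#.#..
....##>.
.....##.
t=25: ........
........
....##..
...#....
...#.#^.
....##..
.....##.
t=26: ........
........
....##..
...#....
...#.##>
....##..
.....##.
t=27: ........
........
....##..
...#....
...#.###
....##.v
.....##.
t=28: ........
........
....##..
...#....
...#.###
....##<#
.....##.
t=29: ........
........
....##..
...#....
...#.#^#
....####
.....##.
t=30: ........
........
....##..
...#....
...#.<.#
....####
.....##.
t=31: ........
........
....##..
...#....
...#...#
....#v##
.....##.
t=32: ........
........
....##..
...#....
...#...#
....#.>#
.....##.
t=33: ........
........
....##..
...#....
...#..^#
....#..#
.....##.
t=34: ........
........
....##..
...#....
...#..#>
....#..#
.....##.

1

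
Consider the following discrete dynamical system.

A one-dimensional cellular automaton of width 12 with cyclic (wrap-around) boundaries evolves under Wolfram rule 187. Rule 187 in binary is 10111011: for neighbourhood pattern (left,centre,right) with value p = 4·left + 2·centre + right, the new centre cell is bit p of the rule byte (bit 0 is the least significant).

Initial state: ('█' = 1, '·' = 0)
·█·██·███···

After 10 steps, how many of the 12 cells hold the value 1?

k=0  ·█·██·███···
k=1  █·██·███·███
k=2  ·██·███·████
k=3  ██·███·████·
k=4  █·███·████·█
k=5  ·███·████·██
k=6  ███·████·██·
k=7  ██·████·██·█
k=8  █·████·██·██
k=9  ·████·██·███
k=10  ████·██·███·

9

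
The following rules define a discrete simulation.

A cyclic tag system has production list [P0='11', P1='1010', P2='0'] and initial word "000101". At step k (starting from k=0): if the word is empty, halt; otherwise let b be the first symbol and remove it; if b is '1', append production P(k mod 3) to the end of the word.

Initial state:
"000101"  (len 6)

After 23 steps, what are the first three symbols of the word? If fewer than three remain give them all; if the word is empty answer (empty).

step 0: "000101"  (len 6)
step 1: "00101"  (len 5)
step 2: "0101"  (len 4)
step 3: "101"  (len 3)
step 4: "0111"  (len 4)
step 5: "111"  (len 3)
step 6: "110"  (len 3)
step 7: "1011"  (len 4)
step 8: "0111010"  (len 7)
step 9: "111010"  (len 6)
step 10: "1101011"  (len 7)
step 11: "1010111010"  (len 10)
step 12: "0101110100"  (len 10)
step 13: "101110100"  (len 9)
step 14: "011101001010"  (len 12)
step 15: "11101001010"  (len 11)
step 16: "110100101011"  (len 12)
step 17: "101001010111010"  (len 15)
step 18: "010010101110100"  (len 15)
step 19: "10010101110100"  (len 14)
step 20: "00101011101001010"  (len 17)
step 21: "0101011101001010"  (len 16)
step 22: "101011101001010"  (len 15)
step 23: "010111010010101010"  (len 18)

010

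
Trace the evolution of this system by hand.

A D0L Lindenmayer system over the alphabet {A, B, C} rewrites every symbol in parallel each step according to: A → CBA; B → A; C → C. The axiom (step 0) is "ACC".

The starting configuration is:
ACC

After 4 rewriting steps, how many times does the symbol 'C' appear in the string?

gen 0: ACC
gen 1: CBACC
gen 2: CACBACC
gen 3: CCBACACBACC
gen 4: CCACBACCBACACBACC

9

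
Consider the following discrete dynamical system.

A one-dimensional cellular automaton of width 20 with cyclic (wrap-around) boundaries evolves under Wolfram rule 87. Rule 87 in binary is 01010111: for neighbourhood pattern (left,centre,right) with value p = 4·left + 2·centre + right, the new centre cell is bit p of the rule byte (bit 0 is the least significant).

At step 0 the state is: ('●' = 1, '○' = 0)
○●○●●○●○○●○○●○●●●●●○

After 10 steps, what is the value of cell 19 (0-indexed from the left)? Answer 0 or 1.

1

[0] ○●○●●○●○○●○○●○●●●●●○
[1] ●●○○●○●●●●●●●○○○○○●●
[2] ○●●●●○○○○○○○●●●●●●○○
[3] ●○○○●●●●●●●●○○○○○●●●
[4] ●●●●○○○○○○○●●●●●●○○○
[5] ○○○●●●●●●●●○○○○○●●●●
[6] ●●●○○○○○○○●●●●●●○○○●
[7] ○○●●●●●●●●○○○○○●●●●○
[8] ●●○○○○○○○●●●●●●○○○●●
[9] ○●●●●●●●●○○○○○●●●●○○
[10] ●○○○○○○○●●●●●●○○○●●●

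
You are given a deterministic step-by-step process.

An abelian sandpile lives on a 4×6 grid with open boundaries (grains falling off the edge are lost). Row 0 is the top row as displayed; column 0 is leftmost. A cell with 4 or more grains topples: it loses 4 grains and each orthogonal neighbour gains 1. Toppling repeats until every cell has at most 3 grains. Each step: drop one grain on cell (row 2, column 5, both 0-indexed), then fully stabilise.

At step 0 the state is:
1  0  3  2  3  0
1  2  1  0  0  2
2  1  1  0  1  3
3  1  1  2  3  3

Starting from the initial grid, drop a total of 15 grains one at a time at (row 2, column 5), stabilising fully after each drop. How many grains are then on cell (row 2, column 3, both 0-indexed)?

1

gen 0: 1  0  3  2  3  0
1  2  1  0  0  2
2  1  1  0  1  3
3  1  1  2  3  3
gen 1: 1  0  3  2  3  0
1  2  1  0  0  3
2  1  1  0  3  1
3  1  1  3  0  1
gen 2: 1  0  3  2  3  0
1  2  1  0  0  3
2  1  1  0  3  2
3  1  1  3  0  1
gen 3: 1  0  3  2  3  0
1  2  1  0  0  3
2  1  1  0  3  3
3  1  1  3  0  1
gen 4: 1  0  3  2  3  1
1  2  1  0  2  0
2  1  1  1  0  2
3  1  1  3  1  2
gen 5: 1  0  3  2  3  1
1  2  1  0  2  0
2  1  1  1  0  3
3  1  1  3  1  2
gen 6: 1  0  3  2  3  1
1  2  1  0  2  1
2  1  1  1  1  0
3  1  1  3  1  3
gen 7: 1  0  3  2  3  1
1  2  1  0  2  1
2  1  1  1  1  1
3  1  1  3  1  3
gen 8: 1  0  3  2  3  1
1  2  1  0  2  1
2  1  1  1  1  2
3  1  1  3  1  3
gen 9: 1  0  3  2  3  1
1  2  1  0  2  1
2  1  1  1  1  3
3  1  1  3  1  3
gen 10: 1  0  3  2  3  1
1  2  1  0  2  2
2  1  1  1  2  1
3  1  1  3  2  0
gen 11: 1  0  3  2  3  1
1  2  1  0  2  2
2  1  1  1  2  2
3  1  1  3  2  0
gen 12: 1  0  3  2  3  1
1  2  1  0  2  2
2  1  1  1  2  3
3  1  1  3  2  0
gen 13: 1  0  3  2  3  1
1  2  1  0  2  3
2  1  1  1  3  0
3  1  1  3  2  1
gen 14: 1  0  3  2  3  1
1  2  1  0  2  3
2  1  1  1  3  1
3  1  1  3  2  1
gen 15: 1  0  3  2  3  1
1  2  1  0  2  3
2  1  1  1  3  2
3  1  1  3  2  1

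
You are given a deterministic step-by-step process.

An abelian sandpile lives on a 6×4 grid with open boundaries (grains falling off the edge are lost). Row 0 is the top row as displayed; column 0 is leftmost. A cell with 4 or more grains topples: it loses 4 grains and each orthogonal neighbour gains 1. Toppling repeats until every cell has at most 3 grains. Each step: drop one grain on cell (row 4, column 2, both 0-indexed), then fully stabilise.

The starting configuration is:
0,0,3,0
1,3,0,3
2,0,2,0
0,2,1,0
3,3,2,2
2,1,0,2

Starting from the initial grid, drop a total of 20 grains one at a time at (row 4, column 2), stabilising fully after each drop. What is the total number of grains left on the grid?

41

[0] 0,0,3,0
1,3,0,3
2,0,2,0
0,2,1,0
3,3,2,2
2,1,0,2
[1] 0,0,3,0
1,3,0,3
2,0,2,0
0,2,1,0
3,3,3,2
2,1,0,2
[2] 0,0,3,0
1,3,0,3
2,0,2,0
1,3,2,0
0,1,1,3
3,2,1,2
[3] 0,0,3,0
1,3,0,3
2,0,2,0
1,3,2,0
0,1,2,3
3,2,1,2
[4] 0,0,3,0
1,3,0,3
2,0,2,0
1,3,2,0
0,1,3,3
3,2,1,2
[5] 0,0,3,0
1,3,0,3
2,0,2,0
1,3,3,1
0,2,1,0
3,2,2,3
[6] 0,0,3,0
1,3,0,3
2,0,2,0
1,3,3,1
0,2,2,0
3,2,2,3
[7] 0,0,3,0
1,3,0,3
2,0,2,0
1,3,3,1
0,2,3,0
3,2,2,3
[8] 0,0,3,0
1,3,0,3
2,1,3,0
2,1,1,2
1,0,2,1
3,3,3,3
[9] 0,0,3,0
1,3,0,3
2,1,3,0
2,1,1,2
1,0,3,1
3,3,3,3
[10] 0,0,3,0
1,3,0,3
2,1,3,0
2,1,2,2
2,2,1,3
0,1,2,0
[11] 0,0,3,0
1,3,0,3
2,1,3,0
2,1,2,2
2,2,2,3
0,1,2,0
[12] 0,0,3,0
1,3,0,3
2,1,3,0
2,1,2,2
2,2,3,3
0,1,2,0
[13] 0,0,3,0
1,3,0,3
2,1,3,0
2,1,3,3
2,3,1,0
0,1,3,1
[14] 0,0,3,0
1,3,0,3
2,1,3,0
2,1,3,3
2,3,2,0
0,1,3,1
[15] 0,0,3,0
1,3,0,3
2,1,3,0
2,1,3,3
2,3,3,0
0,1,3,1
[16] 0,0,3,0
1,3,1,3
2,2,0,2
2,3,2,0
3,0,3,2
0,3,0,2
[17] 0,0,3,0
1,3,1,3
2,2,0,2
2,3,3,0
3,1,0,3
0,3,1,2
[18] 0,0,3,0
1,3,1,3
2,2,0,2
2,3,3,0
3,1,1,3
0,3,1,2
[19] 0,0,3,0
1,3,1,3
2,2,0,2
2,3,3,0
3,1,2,3
0,3,1,2
[20] 0,0,3,0
1,3,1,3
2,2,0,2
2,3,3,0
3,1,3,3
0,3,1,2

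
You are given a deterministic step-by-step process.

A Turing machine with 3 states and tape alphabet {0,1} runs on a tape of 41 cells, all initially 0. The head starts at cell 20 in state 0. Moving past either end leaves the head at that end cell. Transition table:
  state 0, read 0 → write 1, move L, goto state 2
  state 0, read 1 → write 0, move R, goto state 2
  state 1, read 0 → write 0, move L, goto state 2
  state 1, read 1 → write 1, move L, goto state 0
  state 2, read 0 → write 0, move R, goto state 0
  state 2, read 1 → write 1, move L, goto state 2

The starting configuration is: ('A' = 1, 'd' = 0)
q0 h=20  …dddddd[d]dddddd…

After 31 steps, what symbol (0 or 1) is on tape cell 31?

0

gen 0: q0 h=20  …dddddd[d]dddddd…
gen 1: q2 h=19  …dddddd[d]Addddd…
gen 2: q0 h=20  …dddddd[A]dddddd…
gen 3: q2 h=21  …dddddd[d]dddddd…
gen 4: q0 h=22  …dddddd[d]dddddd…
gen 5: q2 h=21  …dddddd[d]Addddd…
gen 6: q0 h=22  …dddddd[A]dddddd…
gen 7: q2 h=23  …dddddd[d]dddddd…
gen 8: q0 h=24  …dddddd[d]dddddd…
gen 9: q2 h=23  …dddddd[d]Addddd…
gen 10: q0 h=24  …dddddd[A]dddddd…
gen 11: q2 h=25  …dddddd[d]dddddd…
gen 12: q0 h=26  …dddddd[d]dddddd…
gen 13: q2 h=25  …dddddd[d]Addddd…
gen 14: q0 h=26  …dddddd[A]dddddd…
gen 15: q2 h=27  …dddddd[d]dddddd…
gen 16: q0 h=28  …dddddd[d]dddddd…
gen 17: q2 h=27  …dddddd[d]Addddd…
gen 18: q0 h=28  …dddddd[A]dddddd…
gen 19: q2 h=29  …dddddd[d]dddddd…
gen 20: q0 h=30  …dddddd[d]dddddd…
gen 21: q2 h=29  …dddddd[d]Addddd…
gen 22: q0 h=30  …dddddd[A]dddddd…
gen 23: q2 h=31  …dddddd[d]dddddd…
gen 24: q0 h=32  …dddddd[d]dddddd…
gen 25: q2 h=31  …dddddd[d]Addddd…
gen 26: q0 h=32  …dddddd[A]dddddd…
gen 27: q2 h=33  …dddddd[d]dddddd…
gen 28: q0 h=34  …dddddd[d]dddddd|
gen 29: q2 h=33  …dddddd[d]Addddd…
gen 30: q0 h=34  …dddddd[A]dddddd|
gen 31: q2 h=35  …dddddd[d]ddddd|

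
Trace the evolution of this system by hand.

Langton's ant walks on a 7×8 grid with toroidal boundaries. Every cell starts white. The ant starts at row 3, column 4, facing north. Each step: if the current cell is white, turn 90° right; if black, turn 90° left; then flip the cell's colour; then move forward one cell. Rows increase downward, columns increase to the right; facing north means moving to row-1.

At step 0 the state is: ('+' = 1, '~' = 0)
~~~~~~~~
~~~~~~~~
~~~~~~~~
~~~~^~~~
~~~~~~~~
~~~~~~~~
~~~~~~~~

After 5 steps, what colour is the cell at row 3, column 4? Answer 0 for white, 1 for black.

gen 0: ~~~~~~~~
~~~~~~~~
~~~~~~~~
~~~~^~~~
~~~~~~~~
~~~~~~~~
~~~~~~~~
gen 1: ~~~~~~~~
~~~~~~~~
~~~~~~~~
~~~~+>~~
~~~~~~~~
~~~~~~~~
~~~~~~~~
gen 2: ~~~~~~~~
~~~~~~~~
~~~~~~~~
~~~~++~~
~~~~~v~~
~~~~~~~~
~~~~~~~~
gen 3: ~~~~~~~~
~~~~~~~~
~~~~~~~~
~~~~++~~
~~~~<+~~
~~~~~~~~
~~~~~~~~
gen 4: ~~~~~~~~
~~~~~~~~
~~~~~~~~
~~~~^+~~
~~~~++~~
~~~~~~~~
~~~~~~~~
gen 5: ~~~~~~~~
~~~~~~~~
~~~~~~~~
~~~<~+~~
~~~~++~~
~~~~~~~~
~~~~~~~~

0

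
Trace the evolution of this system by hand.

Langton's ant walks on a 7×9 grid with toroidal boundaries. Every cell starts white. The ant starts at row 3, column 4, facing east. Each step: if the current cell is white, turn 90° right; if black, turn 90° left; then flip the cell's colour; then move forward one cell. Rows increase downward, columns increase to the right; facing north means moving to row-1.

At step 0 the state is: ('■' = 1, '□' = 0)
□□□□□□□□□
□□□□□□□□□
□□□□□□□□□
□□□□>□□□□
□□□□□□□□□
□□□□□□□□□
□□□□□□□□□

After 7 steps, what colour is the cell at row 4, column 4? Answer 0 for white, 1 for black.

1

k=0  □□□□□□□□□
□□□□□□□□□
□□□□□□□□□
□□□□>□□□□
□□□□□□□□□
□□□□□□□□□
□□□□□□□□□
k=1  □□□□□□□□□
□□□□□□□□□
□□□□□□□□□
□□□□■□□□□
□□□□v□□□□
□□□□□□□□□
□□□□□□□□□
k=2  □□□□□□□□□
□□□□□□□□□
□□□□□□□□□
□□□□■□□□□
□□□<■□□□□
□□□□□□□□□
□□□□□□□□□
k=3  □□□□□□□□□
□□□□□□□□□
□□□□□□□□□
□□□^■□□□□
□□□■■□□□□
□□□□□□□□□
□□□□□□□□□
k=4  □□□□□□□□□
□□□□□□□□□
□□□□□□□□□
□□□■>□□□□
□□□■■□□□□
□□□□□□□□□
□□□□□□□□□
k=5  □□□□□□□□□
□□□□□□□□□
□□□□^□□□□
□□□■□□□□□
□□□■■□□□□
□□□□□□□□□
□□□□□□□□□
k=6  □□□□□□□□□
□□□□□□□□□
□□□□■>□□□
□□□■□□□□□
□□□■■□□□□
□□□□□□□□□
□□□□□□□□□
k=7  □□□□□□□□□
□□□□□□□□□
□□□□■■□□□
□□□■□v□□□
□□□■■□□□□
□□□□□□□□□
□□□□□□□□□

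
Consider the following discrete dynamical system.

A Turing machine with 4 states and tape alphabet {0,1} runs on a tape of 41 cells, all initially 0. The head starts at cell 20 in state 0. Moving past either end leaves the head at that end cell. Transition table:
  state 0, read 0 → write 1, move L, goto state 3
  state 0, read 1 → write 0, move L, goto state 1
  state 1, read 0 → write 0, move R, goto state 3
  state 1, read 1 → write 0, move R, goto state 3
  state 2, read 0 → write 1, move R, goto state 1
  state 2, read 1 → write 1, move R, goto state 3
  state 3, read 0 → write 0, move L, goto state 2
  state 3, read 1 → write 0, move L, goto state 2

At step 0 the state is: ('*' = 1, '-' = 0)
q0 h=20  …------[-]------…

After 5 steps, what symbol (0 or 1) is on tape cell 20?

0

[0] q0 h=20  …------[-]------…
[1] q3 h=19  …------[-]*-----…
[2] q2 h=18  …------[-]-*----…
[3] q1 h=19  …-----*[-]*-----…
[4] q3 h=20  …----*-[*]------…
[5] q2 h=19  …-----*[-]------…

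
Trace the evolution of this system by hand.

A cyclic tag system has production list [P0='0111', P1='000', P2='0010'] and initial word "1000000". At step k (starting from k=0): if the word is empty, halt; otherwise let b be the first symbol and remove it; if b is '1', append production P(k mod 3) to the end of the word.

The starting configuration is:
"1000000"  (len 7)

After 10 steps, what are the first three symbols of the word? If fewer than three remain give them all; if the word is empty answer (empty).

100

step 0: "1000000"  (len 7)
step 1: "0000000111"  (len 10)
step 2: "000000111"  (len 9)
step 3: "00000111"  (len 8)
step 4: "0000111"  (len 7)
step 5: "000111"  (len 6)
step 6: "00111"  (len 5)
step 7: "0111"  (len 4)
step 8: "111"  (len 3)
step 9: "110010"  (len 6)
step 10: "100100111"  (len 9)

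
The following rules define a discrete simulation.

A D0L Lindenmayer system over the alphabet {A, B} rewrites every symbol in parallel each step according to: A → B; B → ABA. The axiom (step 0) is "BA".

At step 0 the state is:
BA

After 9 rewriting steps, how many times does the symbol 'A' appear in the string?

512

t=0: BA
t=1: ABAB
t=2: BABABABA
t=3: ABABABABABABABAB
t=4: BABABABABABABABABABABABABABABABA
t=5: ABABABABABABABABABABABABABABABABABABABABABABABABABABABABABABABAB
t=6: BABABABABABABABABABABABABABABABABABABABABABABABABABABABABA…BABABABABABABABABABABABABABABABABABABABABABABABABABABABABA  (len 128)
t=7: ABABABABABABABABABABABABABABABABABABABABABABABABABABABABAB…ABABABABABABABABABABABABABABABABABABABABABABABABABABABABAB  (len 256)
t=8: BABABABABABABABABABABABABABABABABABABABABABABABABABABABABA…BABABABABABABABABABABABABABABABABABABABABABABABABABABABABA  (len 512)
t=9: ABABABABABABABABABABABABABABABABABABABABABABABABABABABABAB…ABABABABABABABABABABABABABABABABABABABABABABABABABABABABAB  (len 1024)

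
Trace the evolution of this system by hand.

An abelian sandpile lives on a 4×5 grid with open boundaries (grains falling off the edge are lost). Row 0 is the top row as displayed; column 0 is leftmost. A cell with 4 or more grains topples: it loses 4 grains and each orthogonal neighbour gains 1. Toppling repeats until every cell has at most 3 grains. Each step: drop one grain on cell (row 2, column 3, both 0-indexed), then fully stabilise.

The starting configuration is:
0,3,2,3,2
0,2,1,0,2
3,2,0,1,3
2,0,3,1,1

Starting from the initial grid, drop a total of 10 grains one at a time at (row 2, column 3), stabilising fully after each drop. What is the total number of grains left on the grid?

38

step 0: 0,3,2,3,2
0,2,1,0,2
3,2,0,1,3
2,0,3,1,1
step 1: 0,3,2,3,2
0,2,1,0,2
3,2,0,2,3
2,0,3,1,1
step 2: 0,3,2,3,2
0,2,1,0,2
3,2,0,3,3
2,0,3,1,1
step 3: 0,3,2,3,2
0,2,1,1,3
3,2,1,1,0
2,0,3,2,2
step 4: 0,3,2,3,2
0,2,1,1,3
3,2,1,2,0
2,0,3,2,2
step 5: 0,3,2,3,2
0,2,1,1,3
3,2,1,3,0
2,0,3,2,2
step 6: 0,3,2,3,2
0,2,1,2,3
3,2,2,0,1
2,0,3,3,2
step 7: 0,3,2,3,2
0,2,1,2,3
3,2,2,1,1
2,0,3,3,2
step 8: 0,3,2,3,2
0,2,1,2,3
3,2,2,2,1
2,0,3,3,2
step 9: 0,3,2,3,2
0,2,1,2,3
3,2,2,3,1
2,0,3,3,2
step 10: 0,3,2,3,2
0,2,2,3,3
3,3,0,2,2
2,1,1,1,3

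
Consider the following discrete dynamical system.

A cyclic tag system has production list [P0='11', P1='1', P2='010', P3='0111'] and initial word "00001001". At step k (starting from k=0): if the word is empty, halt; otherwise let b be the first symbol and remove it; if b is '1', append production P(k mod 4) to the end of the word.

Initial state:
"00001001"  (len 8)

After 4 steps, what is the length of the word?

4

t=0: "00001001"  (len 8)
t=1: "0001001"  (len 7)
t=2: "001001"  (len 6)
t=3: "01001"  (len 5)
t=4: "1001"  (len 4)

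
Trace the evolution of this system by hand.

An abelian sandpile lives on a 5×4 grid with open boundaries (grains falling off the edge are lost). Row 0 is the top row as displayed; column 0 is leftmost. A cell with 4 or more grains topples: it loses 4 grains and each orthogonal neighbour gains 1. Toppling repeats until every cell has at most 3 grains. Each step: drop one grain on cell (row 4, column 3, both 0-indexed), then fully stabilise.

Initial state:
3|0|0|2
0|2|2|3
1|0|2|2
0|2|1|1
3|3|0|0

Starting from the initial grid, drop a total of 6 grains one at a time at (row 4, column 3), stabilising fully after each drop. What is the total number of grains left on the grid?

t=0: 3|0|0|2
0|2|2|3
1|0|2|2
0|2|1|1
3|3|0|0
t=1: 3|0|0|2
0|2|2|3
1|0|2|2
0|2|1|1
3|3|0|1
t=2: 3|0|0|2
0|2|2|3
1|0|2|2
0|2|1|1
3|3|0|2
t=3: 3|0|0|2
0|2|2|3
1|0|2|2
0|2|1|1
3|3|0|3
t=4: 3|0|0|2
0|2|2|3
1|0|2|2
0|2|1|2
3|3|1|0
t=5: 3|0|0|2
0|2|2|3
1|0|2|2
0|2|1|2
3|3|1|1
t=6: 3|0|0|2
0|2|2|3
1|0|2|2
0|2|1|2
3|3|1|2

31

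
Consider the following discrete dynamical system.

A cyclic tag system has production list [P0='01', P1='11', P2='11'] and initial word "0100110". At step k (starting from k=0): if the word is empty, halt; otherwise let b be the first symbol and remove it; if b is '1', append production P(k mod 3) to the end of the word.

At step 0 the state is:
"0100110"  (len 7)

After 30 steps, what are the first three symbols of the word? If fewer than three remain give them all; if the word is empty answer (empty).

gen 0: "0100110"  (len 7)
gen 1: "100110"  (len 6)
gen 2: "0011011"  (len 7)
gen 3: "011011"  (len 6)
gen 4: "11011"  (len 5)
gen 5: "101111"  (len 6)
gen 6: "0111111"  (len 7)
gen 7: "111111"  (len 6)
gen 8: "1111111"  (len 7)
gen 9: "11111111"  (len 8)
gen 10: "111111101"  (len 9)
gen 11: "1111110111"  (len 10)
gen 12: "11111011111"  (len 11)
gen 13: "111101111101"  (len 12)
gen 14: "1110111110111"  (len 13)
gen 15: "11011111011111"  (len 14)
gen 16: "101111101111101"  (len 15)
gen 17: "0111110111110111"  (len 16)
gen 18: "111110111110111"  (len 15)
gen 19: "1111011111011101"  (len 16)
gen 20: "11101111101110111"  (len 17)
gen 21: "110111110111011111"  (len 18)
gen 22: "1011111011101111101"  (len 19)
gen 23: "01111101110111110111"  (len 20)
gen 24: "1111101110111110111"  (len 19)
gen 25: "11110111011111011101"  (len 20)
gen 26: "111011101111101110111"  (len 21)
gen 27: "1101110111110111011111"  (len 22)
gen 28: "10111011111011101111101"  (len 23)
gen 29: "011101111101110111110111"  (len 24)
gen 30: "11101111101110111110111"  (len 23)

111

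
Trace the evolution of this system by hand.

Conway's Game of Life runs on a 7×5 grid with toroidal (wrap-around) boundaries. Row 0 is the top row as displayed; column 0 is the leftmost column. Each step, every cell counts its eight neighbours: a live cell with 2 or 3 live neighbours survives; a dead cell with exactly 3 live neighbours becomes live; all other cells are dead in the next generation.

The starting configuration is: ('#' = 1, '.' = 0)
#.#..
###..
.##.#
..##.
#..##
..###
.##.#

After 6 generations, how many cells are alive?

t=0: #.#..
###..
.##.#
..##.
#..##
..###
.##.#
t=1: ....#
....#
....#
.....
##...
.....
....#
t=2: #..##
#..##
.....
#....
.....
#....
.....
t=3: #..#.
#..#.
#....
.....
.....
.....
#....
t=4: ##...
##...
....#
.....
.....
.....
....#
t=5: .#..#
.#..#
#....
.....
.....
.....
#....
t=6: .#..#
.#..#
#....
.....
.....
.....
#....

6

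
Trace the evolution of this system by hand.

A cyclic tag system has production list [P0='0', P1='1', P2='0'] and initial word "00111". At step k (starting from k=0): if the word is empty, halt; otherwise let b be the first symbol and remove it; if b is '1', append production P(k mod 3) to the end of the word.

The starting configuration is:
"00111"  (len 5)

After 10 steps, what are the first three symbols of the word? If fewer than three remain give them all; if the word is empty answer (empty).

k=0  "00111"  (len 5)
k=1  "0111"  (len 4)
k=2  "111"  (len 3)
k=3  "110"  (len 3)
k=4  "100"  (len 3)
k=5  "001"  (len 3)
k=6  "01"  (len 2)
k=7  "1"  (len 1)
k=8  "1"  (len 1)
k=9  "0"  (len 1)
k=10  (halted — word empty)

(empty)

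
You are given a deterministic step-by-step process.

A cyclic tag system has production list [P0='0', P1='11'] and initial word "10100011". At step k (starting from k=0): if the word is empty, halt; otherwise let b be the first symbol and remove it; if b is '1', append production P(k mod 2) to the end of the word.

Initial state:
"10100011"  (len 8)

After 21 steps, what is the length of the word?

t=0: "10100011"  (len 8)
t=1: "01000110"  (len 8)
t=2: "1000110"  (len 7)
t=3: "0001100"  (len 7)
t=4: "001100"  (len 6)
t=5: "01100"  (len 5)
t=6: "1100"  (len 4)
t=7: "1000"  (len 4)
t=8: "00011"  (len 5)
t=9: "0011"  (len 4)
t=10: "011"  (len 3)
t=11: "11"  (len 2)
t=12: "111"  (len 3)
t=13: "110"  (len 3)
t=14: "1011"  (len 4)
t=15: "0110"  (len 4)
t=16: "110"  (len 3)
t=17: "100"  (len 3)
t=18: "0011"  (len 4)
t=19: "011"  (len 3)
t=20: "11"  (len 2)
t=21: "10"  (len 2)

2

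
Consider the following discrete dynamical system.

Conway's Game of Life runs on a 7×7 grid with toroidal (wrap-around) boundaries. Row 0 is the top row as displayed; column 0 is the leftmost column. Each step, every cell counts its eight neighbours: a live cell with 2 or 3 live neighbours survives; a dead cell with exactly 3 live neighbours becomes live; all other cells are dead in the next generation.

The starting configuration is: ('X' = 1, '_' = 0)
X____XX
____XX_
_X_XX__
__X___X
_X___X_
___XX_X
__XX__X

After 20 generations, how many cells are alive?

step 0: X____XX
____XX_
_X_XX__
__X___X
_X___X_
___XX_X
__XX__X
step 1: X__X___
X__X___
__XXX__
XXXXXX_
X_XXXXX
X__XX_X
__XX___
step 2: _X_XX__
_X_____
X____XX
X______
_______
X______
XXX___X
step 3: ___X___
_XX_XXX
XX____X
X______
_______
X_____X
__XX__X
step 4: XX____X
_XXXXXX
__X____
XX____X
X_____X
X_____X
X_XX__X
step 5: _______
___XXXX
____X__
_X____X
_____X_
_____X_
__X__X_
step 6: ___X__X
___XXX_
X__XX_X
_____X_
_____XX
____XXX
_______
step 7: ___X_X_
X_X____
___X__X
X______
_______
____X_X
____X_X
step 8: ___XXXX
__XXX_X
XX____X
_______
_______
_______
___XX_X
step 9: X_____X
_XX____
XXXX_XX
X______
_______
_______
___X__X
step 10: XXX___X
___X_X_
___X__X
X_X____
_______
_______
X_____X
step 11: _XX__X_
_X_XXX_
__XXX_X
_______
_______
_______
______X
step 12: XXXX_XX
XX____X
__X____
___X___
_______
_______
_______
step 13: __X__X_
___X_X_
XXX____
_______
_______
_______
XXX___X
step 14: X_XXXX_
___XX_X
_XX____
_X_____
_______
XX_____
XXX___X
step 15: _______
X_____X
XXXX___
_XX____
XX_____
__X___X
____XX_
step 16: _____XX
X_X___X
___X__X
___X___
X______
XX___XX
_____X_
step 17: X____X_
X______
X_XX__X
_______
XX_____
XX___X_
____X__
step 18: ______X
X______
XX____X
__X___X
XX____X
XX____X
XX__XX_
step 19: _X___XX
_X_____
_X____X
__X__X_
__X__X_
__X____
_X___X_
step 20: _XX__XX
_XX__XX
XXX____
_XX__XX
_XXX___
_XX____
XXX__XX

25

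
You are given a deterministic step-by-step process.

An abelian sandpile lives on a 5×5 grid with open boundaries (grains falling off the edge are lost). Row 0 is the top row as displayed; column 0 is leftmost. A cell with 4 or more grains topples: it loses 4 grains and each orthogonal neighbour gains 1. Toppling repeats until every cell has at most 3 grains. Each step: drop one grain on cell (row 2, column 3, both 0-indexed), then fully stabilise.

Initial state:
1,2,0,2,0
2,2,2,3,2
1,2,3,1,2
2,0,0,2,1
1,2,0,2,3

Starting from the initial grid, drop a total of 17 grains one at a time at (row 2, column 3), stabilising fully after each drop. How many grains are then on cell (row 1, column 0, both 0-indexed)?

gen 0: 1,2,0,2,0
2,2,2,3,2
1,2,3,1,2
2,0,0,2,1
1,2,0,2,3
gen 1: 1,2,0,2,0
2,2,2,3,2
1,2,3,2,2
2,0,0,2,1
1,2,0,2,3
gen 2: 1,2,0,2,0
2,2,2,3,2
1,2,3,3,2
2,0,0,2,1
1,2,0,2,3
gen 3: 1,2,1,3,0
2,3,0,1,3
1,3,1,2,3
2,0,1,3,1
1,2,0,2,3
gen 4: 1,2,1,3,0
2,3,0,1,3
1,3,1,3,3
2,0,1,3,1
1,2,0,2,3
gen 5: 1,2,1,3,1
2,3,0,3,0
1,3,2,2,1
2,0,2,0,3
1,2,0,3,3
gen 6: 1,2,1,3,1
2,3,0,3,0
1,3,2,3,1
2,0,2,0,3
1,2,0,3,3
gen 7: 1,2,2,0,2
2,3,1,1,1
1,3,3,1,2
2,0,2,1,3
1,2,0,3,3
gen 8: 1,2,2,0,2
2,3,1,1,1
1,3,3,2,2
2,0,2,1,3
1,2,0,3,3
gen 9: 1,2,2,0,2
2,3,1,1,1
1,3,3,3,2
2,0,2,1,3
1,2,0,3,3
gen 10: 1,3,2,0,2
3,0,3,2,1
2,1,1,1,3
2,1,3,2,3
1,2,0,3,3
gen 11: 1,3,2,0,2
3,0,3,2,1
2,1,1,2,3
2,1,3,2,3
1,2,0,3,3
gen 12: 1,3,2,0,2
3,0,3,2,1
2,1,1,3,3
2,1,3,2,3
1,2,0,3,3
gen 13: 1,3,2,0,2
3,0,3,3,2
2,1,3,2,1
2,2,0,2,2
1,2,2,1,1
gen 14: 1,3,2,0,2
3,0,3,3,2
2,1,3,3,1
2,2,0,2,2
1,2,2,1,1
gen 15: 1,3,3,1,2
3,1,1,1,3
2,2,1,2,2
2,2,1,3,2
1,2,2,1,1
gen 16: 1,3,3,1,2
3,1,1,1,3
2,2,1,3,2
2,2,1,3,2
1,2,2,1,1
gen 17: 1,3,3,1,2
3,1,1,2,3
2,2,2,1,3
2,2,2,0,3
1,2,2,2,1

3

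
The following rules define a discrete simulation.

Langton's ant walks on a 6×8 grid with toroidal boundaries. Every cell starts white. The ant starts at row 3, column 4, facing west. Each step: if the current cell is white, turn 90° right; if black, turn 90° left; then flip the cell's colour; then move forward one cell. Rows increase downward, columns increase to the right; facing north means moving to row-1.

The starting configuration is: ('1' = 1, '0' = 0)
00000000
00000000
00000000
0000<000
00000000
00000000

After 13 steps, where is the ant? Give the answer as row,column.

t=0: 00000000
00000000
00000000
0000<000
00000000
00000000
t=1: 00000000
00000000
0000^000
00001000
00000000
00000000
t=2: 00000000
00000000
00001>00
00001000
00000000
00000000
t=3: 00000000
00000000
00001100
00001v00
00000000
00000000
t=4: 00000000
00000000
00001100
0000<100
00000000
00000000
t=5: 00000000
00000000
00001100
00000100
0000v000
00000000
t=6: 00000000
00000000
00001100
00000100
000<1000
00000000
t=7: 00000000
00000000
00001100
000^0100
00011000
00000000
t=8: 00000000
00000000
00001100
0001>100
00011000
00000000
t=9: 00000000
00000000
00001100
00011100
0001v000
00000000
t=10: 00000000
00000000
00001100
00011100
00010>00
00000000
t=11: 00000000
00000000
00001100
00011100
00010100
00000v00
t=12: 00000000
00000000
00001100
00011100
00010100
0000<100
t=13: 00000000
00000000
00001100
00011100
0001^100
00001100

4,4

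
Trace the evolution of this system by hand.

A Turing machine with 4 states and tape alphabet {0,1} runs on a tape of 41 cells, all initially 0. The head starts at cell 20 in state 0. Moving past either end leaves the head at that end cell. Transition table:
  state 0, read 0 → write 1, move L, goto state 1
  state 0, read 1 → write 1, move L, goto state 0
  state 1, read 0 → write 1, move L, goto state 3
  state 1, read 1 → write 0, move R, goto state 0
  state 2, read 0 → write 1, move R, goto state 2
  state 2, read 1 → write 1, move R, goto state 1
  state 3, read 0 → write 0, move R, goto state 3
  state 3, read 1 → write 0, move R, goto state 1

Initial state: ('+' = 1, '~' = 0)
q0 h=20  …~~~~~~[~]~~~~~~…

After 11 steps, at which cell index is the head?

21

t=0: q0 h=20  …~~~~~~[~]~~~~~~…
t=1: q1 h=19  …~~~~~~[~]+~~~~~…
t=2: q3 h=18  …~~~~~~[~]++~~~~…
t=3: q3 h=19  …~~~~~~[+]+~~~~~…
t=4: q1 h=20  …~~~~~~[+]~~~~~~…
t=5: q0 h=21  …~~~~~~[~]~~~~~~…
t=6: q1 h=20  …~~~~~~[~]+~~~~~…
t=7: q3 h=19  …~~~~~~[~]++~~~~…
t=8: q3 h=20  …~~~~~~[+]+~~~~~…
t=9: q1 h=21  …~~~~~~[+]~~~~~~…
t=10: q0 h=22  …~~~~~~[~]~~~~~~…
t=11: q1 h=21  …~~~~~~[~]+~~~~~…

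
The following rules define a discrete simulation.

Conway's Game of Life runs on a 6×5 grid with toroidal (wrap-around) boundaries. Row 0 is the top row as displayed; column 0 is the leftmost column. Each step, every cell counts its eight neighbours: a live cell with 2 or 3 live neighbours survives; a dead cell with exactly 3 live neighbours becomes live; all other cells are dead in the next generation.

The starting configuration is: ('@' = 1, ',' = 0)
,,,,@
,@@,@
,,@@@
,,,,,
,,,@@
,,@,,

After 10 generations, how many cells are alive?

step 0: ,,,,@
,@@,@
,,@@@
,,,,,
,,,@@
,,@,,
step 1: @@@,,
,@@,@
@@@,@
,,@,,
,,,@,
,,,,@
step 2: ,,@,@
,,,,@
,,,,@
@,@,@
,,,@,
@@@@@
step 3: ,,@,,
@,,,@
,,,,@
@,,,@
,,,,,
@@,,,
step 4: ,,,,@
@,,@@
,,,@,
@,,,@
,@,,@
,@,,,
step 5: ,,,@@
@,,@,
,,,@,
@,,@@
,@,,@
,,,,,
step 6: ,,,@@
,,@@,
@,@@,
@,@@,
,,,@@
@,,@@
step 7: @,,,,
,@,,,
,,,,,
@,,,,
,@,,,
@,@,,
step 8: @,,,,
,,,,,
,,,,,
,,,,,
@@,,,
@,,,,
step 9: ,,,,,
,,,,,
,,,,,
,,,,,
@@,,,
@,,,@
step 10: ,,,,,
,,,,,
,,,,,
,,,,,
@@,,@
@@,,@

6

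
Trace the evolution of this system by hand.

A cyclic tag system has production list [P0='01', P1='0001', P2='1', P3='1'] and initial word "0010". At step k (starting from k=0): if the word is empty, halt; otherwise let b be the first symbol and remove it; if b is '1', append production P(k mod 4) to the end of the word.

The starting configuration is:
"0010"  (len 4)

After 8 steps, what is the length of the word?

1

t=0: "0010"  (len 4)
t=1: "010"  (len 3)
t=2: "10"  (len 2)
t=3: "01"  (len 2)
t=4: "1"  (len 1)
t=5: "01"  (len 2)
t=6: "1"  (len 1)
t=7: "1"  (len 1)
t=8: "1"  (len 1)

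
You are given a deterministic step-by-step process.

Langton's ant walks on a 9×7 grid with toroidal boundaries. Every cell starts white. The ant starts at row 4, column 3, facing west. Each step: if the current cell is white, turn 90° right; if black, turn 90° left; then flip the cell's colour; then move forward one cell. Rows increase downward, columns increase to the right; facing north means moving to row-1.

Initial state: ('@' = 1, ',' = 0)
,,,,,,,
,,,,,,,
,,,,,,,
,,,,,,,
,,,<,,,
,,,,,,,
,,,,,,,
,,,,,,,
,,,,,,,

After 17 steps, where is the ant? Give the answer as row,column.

step 0: ,,,,,,,
,,,,,,,
,,,,,,,
,,,,,,,
,,,<,,,
,,,,,,,
,,,,,,,
,,,,,,,
,,,,,,,
step 1: ,,,,,,,
,,,,,,,
,,,,,,,
,,,^,,,
,,,@,,,
,,,,,,,
,,,,,,,
,,,,,,,
,,,,,,,
step 2: ,,,,,,,
,,,,,,,
,,,,,,,
,,,@>,,
,,,@,,,
,,,,,,,
,,,,,,,
,,,,,,,
,,,,,,,
step 3: ,,,,,,,
,,,,,,,
,,,,,,,
,,,@@,,
,,,@v,,
,,,,,,,
,,,,,,,
,,,,,,,
,,,,,,,
step 4: ,,,,,,,
,,,,,,,
,,,,,,,
,,,@@,,
,,,<@,,
,,,,,,,
,,,,,,,
,,,,,,,
,,,,,,,
step 5: ,,,,,,,
,,,,,,,
,,,,,,,
,,,@@,,
,,,,@,,
,,,v,,,
,,,,,,,
,,,,,,,
,,,,,,,
step 6: ,,,,,,,
,,,,,,,
,,,,,,,
,,,@@,,
,,,,@,,
,,<@,,,
,,,,,,,
,,,,,,,
,,,,,,,
step 7: ,,,,,,,
,,,,,,,
,,,,,,,
,,,@@,,
,,^,@,,
,,@@,,,
,,,,,,,
,,,,,,,
,,,,,,,
step 8: ,,,,,,,
,,,,,,,
,,,,,,,
,,,@@,,
,,@>@,,
,,@@,,,
,,,,,,,
,,,,,,,
,,,,,,,
step 9: ,,,,,,,
,,,,,,,
,,,,,,,
,,,@@,,
,,@@@,,
,,@v,,,
,,,,,,,
,,,,,,,
,,,,,,,
step 10: ,,,,,,,
,,,,,,,
,,,,,,,
,,,@@,,
,,@@@,,
,,@,>,,
,,,,,,,
,,,,,,,
,,,,,,,
step 11: ,,,,,,,
,,,,,,,
,,,,,,,
,,,@@,,
,,@@@,,
,,@,@,,
,,,,v,,
,,,,,,,
,,,,,,,
step 12: ,,,,,,,
,,,,,,,
,,,,,,,
,,,@@,,
,,@@@,,
,,@,@,,
,,,<@,,
,,,,,,,
,,,,,,,
step 13: ,,,,,,,
,,,,,,,
,,,,,,,
,,,@@,,
,,@@@,,
,,@^@,,
,,,@@,,
,,,,,,,
,,,,,,,
step 14: ,,,,,,,
,,,,,,,
,,,,,,,
,,,@@,,
,,@@@,,
,,@@>,,
,,,@@,,
,,,,,,,
,,,,,,,
step 15: ,,,,,,,
,,,,,,,
,,,,,,,
,,,@@,,
,,@@^,,
,,@@,,,
,,,@@,,
,,,,,,,
,,,,,,,
step 16: ,,,,,,,
,,,,,,,
,,,,,,,
,,,@@,,
,,@<,,,
,,@@,,,
,,,@@,,
,,,,,,,
,,,,,,,
step 17: ,,,,,,,
,,,,,,,
,,,,,,,
,,,@@,,
,,@,,,,
,,@v,,,
,,,@@,,
,,,,,,,
,,,,,,,

5,3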